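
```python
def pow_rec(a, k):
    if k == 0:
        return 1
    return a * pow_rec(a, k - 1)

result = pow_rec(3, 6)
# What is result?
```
Call trace:
pow_rec(a=3, k=6)
  pow_rec(a=3, k=5)
    pow_rec(a=3, k=4)
      pow_rec(a=3, k=3)
        pow_rec(a=3, k=2)
          pow_rec(a=3, k=1)
            pow_rec(a=3, k=0)
            -> return 1
          -> return 3
        -> return 9
      -> return 27
    -> return 81
  -> return 243
-> return 729

Final answer: 729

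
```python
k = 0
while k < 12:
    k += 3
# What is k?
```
Trace:
  k=0
  k=3
  k=6
  k=9
  k=12

Final answer: 12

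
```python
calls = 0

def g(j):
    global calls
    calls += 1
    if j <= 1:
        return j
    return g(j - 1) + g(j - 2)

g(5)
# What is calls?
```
Call trace (a repeated sub-call is expanded the first time; later identical calls just restate its return value):
g(j=5)
  g(j=4)
    g(j=3)
      g(j=2)
        g(j=1)
        -> return 1
        g(j=0)
        -> return 0
      -> return 1
      g(j=1)
      -> return 1
    -> return 2
    g(j=2) -> return 1  (same call as traced above)
  -> return 3
  g(j=3) -> return 2  (same call as traced above)
-> return 5

calls is incremented once per call, so count the calls in each subtree. Let C(j) = number of calls made by g(j).
C(0) = C(1) = 1 (base case, no recursion); C(j) = 1 + C(j - 1) + C(j - 2) otherwise.
C(2) = 1 + C(1) + C(0) = 1 + 1 + 1 = 3
C(3) = 1 + C(2) + C(1) = 1 + 3 + 1 = 5
C(4) = 1 + C(3) + C(2) = 1 + 5 + 3 = 9
C(5) = 1 + C(4) + C(3) = 1 + 9 + 5 = 15
calls = C(5) = 15

Final answer: 15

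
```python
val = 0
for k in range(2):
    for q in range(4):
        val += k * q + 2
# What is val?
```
Trace:
  val=0
  val=2, k=0, q=0
  val=4, k=0, q=1
  val=6, k=0, q=2
  val=8, k=0, q=3
  val=10, k=1, q=0
  val=13, k=1, q=1
  val=17, k=1, q=2
  val=22, k=1, q=3

Final answer: 22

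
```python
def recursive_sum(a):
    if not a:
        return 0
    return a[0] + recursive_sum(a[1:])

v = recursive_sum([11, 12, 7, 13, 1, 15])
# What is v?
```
Call trace:
recursive_sum(a=[11, 12, 7, 13, 1, 15])
  recursive_sum(a=[12, 7, 13, 1, 15])
    recursive_sum(a=[7, 13, 1, 15])
      recursive_sum(a=[13, 1, 15])
        recursive_sum(a=[1, 15])
          recursive_sum(a=[15])
            recursive_sum(a=[])
            -> return 0
          -> return 15
        -> return 16
      -> return 29
    -> return 36
  -> return 48
-> return 59

Final answer: 59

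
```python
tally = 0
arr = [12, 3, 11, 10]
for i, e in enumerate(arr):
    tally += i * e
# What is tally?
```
Trace:
  tally=0
  tally=0, i=0, e=12
  tally=3, i=1, e=3
  tally=25, i=2, e=11
  tally=55, i=3, e=10

Final answer: 55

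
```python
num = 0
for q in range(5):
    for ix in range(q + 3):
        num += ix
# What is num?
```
Trace:
  num=0
  num=0, q=0, ix=0
  num=1, q=0, ix=1
  num=3, q=0, ix=2
  num=3, q=1, ix=0
  num=4, q=1, ix=1
  num=6, q=1, ix=2
  num=9, q=1, ix=3
  num=9, q=2, ix=0
  num=10, q=2, ix=1
  num=12, q=2, ix=2
  num=15, q=2, ix=3
  num=19, q=2, ix=4
  num=19, q=3, ix=0
  num=20, q=3, ix=1
  num=22, q=3, ix=2
  num=25, q=3, ix=3
  num=29, q=3, ix=4
  num=34, q=3, ix=5
  num=34, q=4, ix=0
  num=35, q=4, ix=1
  num=37, q=4, ix=2
  num=40, q=4, ix=3
  num=44, q=4, ix=4
  num=49, q=4, ix=5
  num=55, q=4, ix=6

Final answer: 55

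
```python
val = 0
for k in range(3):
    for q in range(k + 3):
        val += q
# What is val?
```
Trace:
  val=0
  val=0, k=0, q=0
  val=1, k=0, q=1
  val=3, k=0, q=2
  val=3, k=1, q=0
  val=4, k=1, q=1
  val=6, k=1, q=2
  val=9, k=1, q=3
  val=9, k=2, q=0
  val=10, k=2, q=1
  val=12, k=2, q=2
  val=15, k=2, q=3
  val=19, k=2, q=4

Final answer: 19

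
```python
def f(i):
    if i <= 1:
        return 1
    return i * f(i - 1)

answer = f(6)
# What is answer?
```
Call trace:
f(i=6)
  f(i=5)
    f(i=4)
      f(i=3)
        f(i=2)
          f(i=1)
          -> return 1
        -> return 2
      -> return 6
    -> return 24
  -> return 120
-> return 720

Final answer: 720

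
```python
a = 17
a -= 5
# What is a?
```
Trace:
  a=17
  a=12

Final answer: 12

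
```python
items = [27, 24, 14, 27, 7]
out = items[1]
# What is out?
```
Trace:
  items=[27, 24, 14, 27, 7]
  items=[27, 24, 14, 27, 7], out=24

Final answer: 24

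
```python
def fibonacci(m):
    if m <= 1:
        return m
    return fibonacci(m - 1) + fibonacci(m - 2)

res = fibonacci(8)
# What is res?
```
Call trace (a repeated sub-call is expanded the first time; later identical calls just restate its return value):
fibonacci(m=8)
  fibonacci(m=7)
    fibonacci(m=6)
      fibonacci(m=5)
        fibonacci(m=4)
          fibonacci(m=3)
            fibonacci(m=2)
              fibonacci(m=1)
              -> return 1
              fibonacci(m=0)
              -> return 0
            -> return 1
            fibonacci(m=1)
            -> return 1
          -> return 2
          fibonacci(m=2) -> return 1  (same call as traced above)
        -> return 3
        fibonacci(m=3) -> return 2  (same call as traced above)
      -> return 5
      fibonacci(m=4) -> return 3  (same call as traced above)
    -> return 8
    fibonacci(m=5) -> return 5  (same call as traced above)
  -> return 13
  fibonacci(m=6) -> return 8  (same call as traced above)
-> return 21

Final answer: 21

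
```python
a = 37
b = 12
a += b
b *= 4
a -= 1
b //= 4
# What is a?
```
Trace:
  a=37
  a=37, b=12
  a=49, b=12
  a=49, b=48
  a=48, b=48
  a=48, b=12

Final answer: 48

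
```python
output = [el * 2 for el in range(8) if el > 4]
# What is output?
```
Trace:
  el=0
  el=1
  el=2
  el=3
  el=4
  el=5
  el=6
  el=7
  output=[10, 12, 14]

Final answer: [10, 12, 14]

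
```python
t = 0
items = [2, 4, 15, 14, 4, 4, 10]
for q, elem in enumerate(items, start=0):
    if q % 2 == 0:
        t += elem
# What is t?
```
Trace:
  t=0
  t=2, q=0, elem=2
  t=2, q=1, elem=4
  t=17, q=2, elem=15
  t=17, q=3, elem=14
  t=21, q=4, elem=4
  t=21, q=5, elem=4
  t=31, q=6, elem=10

Final answer: 31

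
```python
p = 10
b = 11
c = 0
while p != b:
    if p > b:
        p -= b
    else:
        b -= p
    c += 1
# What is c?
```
Trace:
  p=10
  p=10, b=11
  p=10, b=11, c=0
  p=10, b=1, c=1
  p=9, b=1, c=2
  p=8, b=1, c=3
  p=7, b=1, c=4
  p=6, b=1, c=5
  p=5, b=1, c=6
  p=4, b=1, c=7
  p=3, b=1, c=8
  p=2, b=1, c=9
  p=1, b=1, c=10

Final answer: 10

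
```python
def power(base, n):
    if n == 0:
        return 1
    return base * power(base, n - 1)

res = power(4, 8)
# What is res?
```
Call trace:
power(base=4, n=8)
  power(base=4, n=7)
    power(base=4, n=6)
      power(base=4, n=5)
        power(base=4, n=4)
          power(base=4, n=3)
            power(base=4, n=2)
              power(base=4, n=1)
                power(base=4, n=0)
                -> return 1
              -> return 4
            -> return 16
          -> return 64
        -> return 256
      -> return 1024
    -> return 4096
  -> return 16384
-> return 65536

Final answer: 65536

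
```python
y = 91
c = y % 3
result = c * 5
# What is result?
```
Trace:
  y=91
  y=91, c=1
  y=91, c=1, result=5

Final answer: 5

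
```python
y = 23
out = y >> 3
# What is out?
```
Trace:
  y=23
  y=23, out=2

Final answer: 2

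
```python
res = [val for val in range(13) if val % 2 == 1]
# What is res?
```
Trace:
  val=0
  val=1
  val=2
  val=3
  val=4
  val=5
  val=6
  val=7
  val=8
  val=9
  val=10
  val=11
  val=12
  res=[1, 3, 5, 7, 9, 11]

Final answer: [1, 3, 5, 7, 9, 11]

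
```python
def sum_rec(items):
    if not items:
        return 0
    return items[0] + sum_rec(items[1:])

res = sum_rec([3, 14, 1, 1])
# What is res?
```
Call trace:
sum_rec(items=[3, 14, 1, 1])
  sum_rec(items=[14, 1, 1])
    sum_rec(items=[1, 1])
      sum_rec(items=[1])
        sum_rec(items=[])
        -> return 0
      -> return 1
    -> return 2
  -> return 16
-> return 19

Final answer: 19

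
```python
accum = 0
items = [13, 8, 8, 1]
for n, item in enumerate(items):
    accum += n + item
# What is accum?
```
Trace:
  accum=0
  accum=13, n=0, item=13
  accum=22, n=1, item=8
  accum=32, n=2, item=8
  accum=36, n=3, item=1

Final answer: 36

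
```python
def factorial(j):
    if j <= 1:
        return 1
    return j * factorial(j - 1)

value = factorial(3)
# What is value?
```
Call trace:
factorial(j=3)
  factorial(j=2)
    factorial(j=1)
    -> return 1
  -> return 2
-> return 6

Final answer: 6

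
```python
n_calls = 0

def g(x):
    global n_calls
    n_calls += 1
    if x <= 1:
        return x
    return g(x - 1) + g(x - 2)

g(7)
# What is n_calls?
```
Call trace (a repeated sub-call is expanded the first time; later identical calls just restate its return value):
g(x=7)
  g(x=6)
    g(x=5)
      g(x=4)
        g(x=3)
          g(x=2)
            g(x=1)
            -> return 1
            g(x=0)
            -> return 0
          -> return 1
          g(x=1)
          -> return 1
        -> return 2
        g(x=2) -> return 1  (same call as traced above)
      -> return 3
      g(x=3) -> return 2  (same call as traced above)
    -> return 5
    g(x=4) -> return 3  (same call as traced above)
  -> return 8
  g(x=5) -> return 5  (same call as traced above)
-> return 13

n_calls is incremented once per call, so count the calls in each subtree. Let C(x) = number of calls made by g(x).
C(0) = C(1) = 1 (base case, no recursion); C(x) = 1 + C(x - 1) + C(x - 2) otherwise.
C(2) = 1 + C(1) + C(0) = 1 + 1 + 1 = 3
C(3) = 1 + C(2) + C(1) = 1 + 3 + 1 = 5
C(4) = 1 + C(3) + C(2) = 1 + 5 + 3 = 9
C(5) = 1 + C(4) + C(3) = 1 + 9 + 5 = 15
C(6) = 1 + C(5) + C(4) = 1 + 15 + 9 = 25
C(7) = 1 + C(6) + C(5) = 1 + 25 + 15 = 41
n_calls = C(7) = 41

Final answer: 41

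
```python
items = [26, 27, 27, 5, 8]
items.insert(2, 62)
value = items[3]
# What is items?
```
Trace:
  items=[26, 27, 27, 5, 8]
  items=[26, 27, 62, 27, 5, 8]
  items=[26, 27, 62, 27, 5, 8], value=27

Final answer: [26, 27, 62, 27, 5, 8]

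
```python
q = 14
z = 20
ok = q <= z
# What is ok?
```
Trace:
  q=14
  q=14, z=20
  q=14, z=20, ok=True

Final answer: True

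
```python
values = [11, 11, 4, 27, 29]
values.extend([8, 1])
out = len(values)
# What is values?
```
Trace:
  values=[11, 11, 4, 27, 29]
  values=[11, 11, 4, 27, 29, 8, 1]
  values=[11, 11, 4, 27, 29, 8, 1], out=7

Final answer: [11, 11, 4, 27, 29, 8, 1]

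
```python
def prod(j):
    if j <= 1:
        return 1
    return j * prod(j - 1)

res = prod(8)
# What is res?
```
Call trace:
prod(j=8)
  prod(j=7)
    prod(j=6)
      prod(j=5)
        prod(j=4)
          prod(j=3)
            prod(j=2)
              prod(j=1)
              -> return 1
            -> return 2
          -> return 6
        -> return 24
      -> return 120
    -> return 720
  -> return 5040
-> return 40320

Final answer: 40320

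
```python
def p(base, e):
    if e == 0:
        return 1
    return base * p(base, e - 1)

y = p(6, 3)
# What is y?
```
Call trace:
p(base=6, e=3)
  p(base=6, e=2)
    p(base=6, e=1)
      p(base=6, e=0)
      -> return 1
    -> return 6
  -> return 36
-> return 216

Final answer: 216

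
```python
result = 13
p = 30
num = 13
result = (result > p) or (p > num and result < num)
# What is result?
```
Trace:
  result=13
  result=13, p=30
  result=13, p=30, num=13
  result=False, p=30, num=13

Final answer: False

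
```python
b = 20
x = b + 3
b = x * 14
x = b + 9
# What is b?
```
Trace:
  b=20
  b=20, x=23
  b=322, x=23
  b=322, x=331

Final answer: 322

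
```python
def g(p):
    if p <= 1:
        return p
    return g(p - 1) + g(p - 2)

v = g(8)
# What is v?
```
Call trace (a repeated sub-call is expanded the first time; later identical calls just restate its return value):
g(p=8)
  g(p=7)
    g(p=6)
      g(p=5)
        g(p=4)
          g(p=3)
            g(p=2)
              g(p=1)
              -> return 1
              g(p=0)
              -> return 0
            -> return 1
            g(p=1)
            -> return 1
          -> return 2
          g(p=2) -> return 1  (same call as traced above)
        -> return 3
        g(p=3) -> return 2  (same call as traced above)
      -> return 5
      g(p=4) -> return 3  (same call as traced above)
    -> return 8
    g(p=5) -> return 5  (same call as traced above)
  -> return 13
  g(p=6) -> return 8  (same call as traced above)
-> return 21

Final answer: 21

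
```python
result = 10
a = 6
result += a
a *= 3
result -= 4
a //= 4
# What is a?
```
Trace:
  result=10
  result=10, a=6
  result=16, a=6
  result=16, a=18
  result=12, a=18
  result=12, a=4

Final answer: 4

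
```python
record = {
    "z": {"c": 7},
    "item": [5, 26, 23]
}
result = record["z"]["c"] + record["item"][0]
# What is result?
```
Trace:
  record={'z': {'c': 7}, 'item': [5, 26, 23]}
  record={'z': {'c': 7}, 'item': [5, 26, 23]}, result=12

Final answer: 12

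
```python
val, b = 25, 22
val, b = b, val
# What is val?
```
Trace:
  val=25, b=22
  val=22, b=25

Final answer: 22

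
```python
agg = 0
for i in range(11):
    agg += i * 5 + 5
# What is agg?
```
Trace:
  agg=0
  agg=5, i=0
  agg=15, i=1
  agg=30, i=2
  agg=50, i=3
  agg=75, i=4
  agg=105, i=5
  agg=140, i=6
  agg=180, i=7
  agg=225, i=8
  agg=275, i=9
  agg=330, i=10

Final answer: 330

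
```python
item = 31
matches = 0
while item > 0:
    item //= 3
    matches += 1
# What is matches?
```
Trace:
  item=31
  item=31, matches=0
  item=10, matches=1
  item=3, matches=2
  item=1, matches=3
  item=0, matches=4

Final answer: 4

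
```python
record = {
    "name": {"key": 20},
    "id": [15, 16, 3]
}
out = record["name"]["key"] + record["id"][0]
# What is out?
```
Trace:
  record={'name': {'key': 20}, 'id': [15, 16, 3]}
  record={'name': {'key': 20}, 'id': [15, 16, 3]}, out=35

Final answer: 35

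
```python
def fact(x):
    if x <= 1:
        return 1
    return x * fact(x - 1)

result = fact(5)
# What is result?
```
Call trace:
fact(x=5)
  fact(x=4)
    fact(x=3)
      fact(x=2)
        fact(x=1)
        -> return 1
      -> return 2
    -> return 6
  -> return 24
-> return 120

Final answer: 120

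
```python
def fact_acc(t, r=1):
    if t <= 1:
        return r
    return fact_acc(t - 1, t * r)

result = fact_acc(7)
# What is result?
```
Call trace:
fact_acc(t=7, r=1)
  fact_acc(t=6, r=7)
    fact_acc(t=5, r=42)
      fact_acc(t=4, r=210)
        fact_acc(t=3, r=840)
          fact_acc(t=2, r=2520)
            fact_acc(t=1, r=5040)
            -> return 5040
          -> return 5040
        -> return 5040
      -> return 5040
    -> return 5040
  -> return 5040
-> return 5040

Final answer: 5040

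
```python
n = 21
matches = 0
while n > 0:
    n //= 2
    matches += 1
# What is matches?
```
Trace:
  n=21
  n=21, matches=0
  n=10, matches=1
  n=5, matches=2
  n=2, matches=3
  n=1, matches=4
  n=0, matches=5

Final answer: 5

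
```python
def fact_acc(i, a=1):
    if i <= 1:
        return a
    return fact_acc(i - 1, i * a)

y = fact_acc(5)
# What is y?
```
Call trace:
fact_acc(i=5, a=1)
  fact_acc(i=4, a=5)
    fact_acc(i=3, a=20)
      fact_acc(i=2, a=60)
        fact_acc(i=1, a=120)
        -> return 120
      -> return 120
    -> return 120
  -> return 120
-> return 120

Final answer: 120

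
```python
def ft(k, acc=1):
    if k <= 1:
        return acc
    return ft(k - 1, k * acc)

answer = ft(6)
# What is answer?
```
Call trace:
ft(k=6, acc=1)
  ft(k=5, acc=6)
    ft(k=4, acc=30)
      ft(k=3, acc=120)
        ft(k=2, acc=360)
          ft(k=1, acc=720)
          -> return 720
        -> return 720
      -> return 720
    -> return 720
  -> return 720
-> return 720

Final answer: 720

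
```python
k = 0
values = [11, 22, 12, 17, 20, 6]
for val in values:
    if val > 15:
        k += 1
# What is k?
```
Trace:
  k=0
  k=0, val=11
  k=1, val=22
  k=1, val=12
  k=2, val=17
  k=3, val=20
  k=3, val=6

Final answer: 3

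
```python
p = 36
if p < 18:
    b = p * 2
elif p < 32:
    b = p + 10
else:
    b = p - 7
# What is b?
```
Trace:
  p=36
  p=36, b=29

Final answer: 29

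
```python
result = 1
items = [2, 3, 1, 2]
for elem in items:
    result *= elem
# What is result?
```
Trace:
  result=1
  result=2, elem=2
  result=6, elem=3
  result=6, elem=1
  result=12, elem=2

Final answer: 12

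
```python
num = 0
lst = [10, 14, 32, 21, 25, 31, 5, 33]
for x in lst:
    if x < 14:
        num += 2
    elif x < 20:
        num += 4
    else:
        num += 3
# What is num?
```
Trace:
  num=0
  num=2, x=10
  num=6, x=14
  num=9, x=32
  num=12, x=21
  num=15, x=25
  num=18, x=31
  num=20, x=5
  num=23, x=33

Final answer: 23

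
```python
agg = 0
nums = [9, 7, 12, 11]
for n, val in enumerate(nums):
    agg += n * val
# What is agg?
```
Trace:
  agg=0
  agg=0, n=0, val=9
  agg=7, n=1, val=7
  agg=31, n=2, val=12
  agg=64, n=3, val=11

Final answer: 64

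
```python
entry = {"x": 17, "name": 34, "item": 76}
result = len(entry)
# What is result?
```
Trace:
  entry={'x': 17, 'name': 34, 'item': 76}
  entry={'x': 17, 'name': 34, 'item': 76}, result=3

Final answer: 3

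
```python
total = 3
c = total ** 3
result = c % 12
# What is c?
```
Trace:
  total=3
  total=3, c=27
  total=3, c=27, result=3

Final answer: 27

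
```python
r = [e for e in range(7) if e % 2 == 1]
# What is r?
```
Trace:
  e=0
  e=1
  e=2
  e=3
  e=4
  e=5
  e=6
  r=[1, 3, 5]

Final answer: [1, 3, 5]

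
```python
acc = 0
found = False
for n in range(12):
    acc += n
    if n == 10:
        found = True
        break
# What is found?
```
Trace:
  acc=0
  acc=0, found=False
  acc=0, found=False, n=0
  acc=1, found=False, n=1
  acc=3, found=False, n=2
  acc=6, found=False, n=3
  acc=10, found=False, n=4
  acc=15, found=False, n=5
  acc=21, found=False, n=6
  acc=28, found=False, n=7
  acc=36, found=False, n=8
  acc=45, found=False, n=9
  acc=55, found=True, n=10

Final answer: True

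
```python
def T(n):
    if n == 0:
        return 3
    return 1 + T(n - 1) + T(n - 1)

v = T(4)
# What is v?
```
Call trace (a repeated sub-call is expanded the first time; later identical calls just restate its return value):
T(n=4)
  T(n=3)
    T(n=2)
      T(n=1)
        T(n=0)
        -> return 3
        T(n=0)
        -> return 3
      -> return 7
      T(n=1) -> return 7  (same call as traced above)
    -> return 15
    T(n=2) -> return 15  (same call as traced above)
  -> return 31
  T(n=3) -> return 31  (same call as traced above)
-> return 63

Final answer: 63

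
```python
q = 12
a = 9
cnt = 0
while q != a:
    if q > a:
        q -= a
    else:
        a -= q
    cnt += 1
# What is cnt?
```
Trace:
  q=12
  q=12, a=9
  q=12, a=9, cnt=0
  q=3, a=9, cnt=1
  q=3, a=6, cnt=2
  q=3, a=3, cnt=3

Final answer: 3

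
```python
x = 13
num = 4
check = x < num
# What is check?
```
Trace:
  x=13
  x=13, num=4
  x=13, num=4, check=False

Final answer: False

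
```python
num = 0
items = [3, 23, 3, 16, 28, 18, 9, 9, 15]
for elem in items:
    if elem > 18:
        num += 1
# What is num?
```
Trace:
  num=0
  num=0, elem=3
  num=1, elem=23
  num=1, elem=3
  num=1, elem=16
  num=2, elem=28
  num=2, elem=18
  num=2, elem=9
  num=2, elem=9
  num=2, elem=15

Final answer: 2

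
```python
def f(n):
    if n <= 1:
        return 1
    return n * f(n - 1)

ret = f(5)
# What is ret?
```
Call trace:
f(n=5)
  f(n=4)
    f(n=3)
      f(n=2)
        f(n=1)
        -> return 1
      -> return 2
    -> return 6
  -> return 24
-> return 120

Final answer: 120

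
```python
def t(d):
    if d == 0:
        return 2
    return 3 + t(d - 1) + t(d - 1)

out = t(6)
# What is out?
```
Call trace (a repeated sub-call is expanded the first time; later identical calls just restate its return value):
t(d=6)
  t(d=5)
    t(d=4)
      t(d=3)
        t(d=2)
          t(d=1)
            t(d=0)
            -> return 2
            t(d=0)
            -> return 2
          -> return 7
          t(d=1) -> return 7  (same call as traced above)
        -> return 17
        t(d=2) -> return 17  (same call as traced above)
      -> return 37
      t(d=3) -> return 37  (same call as traced above)
    -> return 77
    t(d=4) -> return 77  (same call as traced above)
  -> return 157
  t(d=5) -> return 157  (same call as traced above)
-> return 317

Final answer: 317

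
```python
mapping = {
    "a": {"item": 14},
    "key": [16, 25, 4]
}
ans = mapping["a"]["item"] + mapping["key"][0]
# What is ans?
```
Trace:
  mapping={'a': {'item': 14}, 'key': [16, 25, 4]}
  mapping={'a': {'item': 14}, 'key': [16, 25, 4]}, ans=30

Final answer: 30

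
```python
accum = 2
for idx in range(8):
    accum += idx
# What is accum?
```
Trace:
  accum=2
  accum=2, idx=0
  accum=3, idx=1
  accum=5, idx=2
  accum=8, idx=3
  accum=12, idx=4
  accum=17, idx=5
  accum=23, idx=6
  accum=30, idx=7

Final answer: 30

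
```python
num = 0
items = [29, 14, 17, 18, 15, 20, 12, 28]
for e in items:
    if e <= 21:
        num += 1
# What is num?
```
Trace:
  num=0
  num=0, e=29
  num=1, e=14
  num=2, e=17
  num=3, e=18
  num=4, e=15
  num=5, e=20
  num=6, e=12
  num=6, e=28

Final answer: 6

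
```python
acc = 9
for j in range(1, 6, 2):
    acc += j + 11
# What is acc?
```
Trace:
  acc=9
  acc=21, j=1
  acc=35, j=3
  acc=51, j=5

Final answer: 51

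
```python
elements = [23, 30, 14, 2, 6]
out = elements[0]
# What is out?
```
Trace:
  elements=[23, 30, 14, 2, 6]
  elements=[23, 30, 14, 2, 6], out=23

Final answer: 23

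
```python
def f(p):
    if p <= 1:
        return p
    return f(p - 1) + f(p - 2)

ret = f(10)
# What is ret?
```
Call trace (a repeated sub-call is expanded the first time; later identical calls just restate its return value):
f(p=10)
  f(p=9)
    f(p=8)
      f(p=7)
        f(p=6)
          f(p=5)
            f(p=4)
              f(p=3)
                f(p=2)
                  f(p=1)
                  -> return 1
                  f(p=0)
                  -> return 0
                -> return 1
                f(p=1)
                -> return 1
              -> return 2
              f(p=2) -> return 1  (same call as traced above)
            -> return 3
            f(p=3) -> return 2  (same call as traced above)
          -> return 5
          f(p=4) -> return 3  (same call as traced above)
        -> return 8
        f(p=5) -> return 5  (same call as traced above)
      -> return 13
      f(p=6) -> return 8  (same call as traced above)
    -> return 21
    f(p=7) -> return 13  (same call as traced above)
  -> return 34
  f(p=8) -> return 21  (same call as traced above)
-> return 55

Final answer: 55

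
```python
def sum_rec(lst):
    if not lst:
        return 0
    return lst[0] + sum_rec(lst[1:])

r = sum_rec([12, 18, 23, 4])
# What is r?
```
Call trace:
sum_rec(lst=[12, 18, 23, 4])
  sum_rec(lst=[18, 23, 4])
    sum_rec(lst=[23, 4])
      sum_rec(lst=[4])
        sum_rec(lst=[])
        -> return 0
      -> return 4
    -> return 27
  -> return 45
-> return 57

Final answer: 57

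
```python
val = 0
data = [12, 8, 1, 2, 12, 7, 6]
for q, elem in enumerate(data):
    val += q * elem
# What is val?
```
Trace:
  val=0
  val=0, q=0, elem=12
  val=8, q=1, elem=8
  val=10, q=2, elem=1
  val=16, q=3, elem=2
  val=64, q=4, elem=12
  val=99, q=5, elem=7
  val=135, q=6, elem=6

Final answer: 135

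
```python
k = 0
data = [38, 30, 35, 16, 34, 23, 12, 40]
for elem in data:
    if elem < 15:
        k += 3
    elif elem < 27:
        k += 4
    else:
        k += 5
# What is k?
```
Trace:
  k=0
  k=5, elem=38
  k=10, elem=30
  k=15, elem=35
  k=19, elem=16
  k=24, elem=34
  k=28, elem=23
  k=31, elem=12
  k=36, elem=40

Final answer: 36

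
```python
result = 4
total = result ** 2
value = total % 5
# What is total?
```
Trace:
  result=4
  result=4, total=16
  result=4, total=16, value=1

Final answer: 16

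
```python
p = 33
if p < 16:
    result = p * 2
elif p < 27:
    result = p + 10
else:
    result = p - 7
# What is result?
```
Trace:
  p=33
  p=33, result=26

Final answer: 26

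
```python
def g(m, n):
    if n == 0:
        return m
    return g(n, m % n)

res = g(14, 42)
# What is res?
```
Call trace:
g(m=14, n=42)
  g(m=42, n=14)
    g(m=14, n=0)
    -> return 14
  -> return 14
-> return 14

Final answer: 14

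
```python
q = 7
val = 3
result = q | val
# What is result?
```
Trace:
  q=7
  q=7, val=3
  q=7, val=3, result=7

Final answer: 7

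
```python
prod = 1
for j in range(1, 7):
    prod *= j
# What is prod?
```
Trace:
  prod=1
  prod=1, j=1
  prod=2, j=2
  prod=6, j=3
  prod=24, j=4
  prod=120, j=5
  prod=720, j=6

Final answer: 720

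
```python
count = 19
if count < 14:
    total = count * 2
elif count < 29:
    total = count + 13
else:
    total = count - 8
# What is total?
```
Trace:
  count=19
  count=19, total=32

Final answer: 32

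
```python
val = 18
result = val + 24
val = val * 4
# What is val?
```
Trace:
  val=18
  val=18, result=42
  val=72, result=42

Final answer: 72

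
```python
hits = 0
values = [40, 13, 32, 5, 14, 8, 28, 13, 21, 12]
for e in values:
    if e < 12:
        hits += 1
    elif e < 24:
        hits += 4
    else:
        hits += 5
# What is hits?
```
Trace:
  hits=0
  hits=5, e=40
  hits=9, e=13
  hits=14, e=32
  hits=15, e=5
  hits=19, e=14
  hits=20, e=8
  hits=25, e=28
  hits=29, e=13
  hits=33, e=21
  hits=37, e=12

Final answer: 37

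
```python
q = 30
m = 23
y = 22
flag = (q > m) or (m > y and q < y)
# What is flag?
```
Trace:
  q=30
  q=30, m=23
  q=30, m=23, y=22
  q=30, m=23, y=22, flag=True

Final answer: True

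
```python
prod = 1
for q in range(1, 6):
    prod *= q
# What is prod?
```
Trace:
  prod=1
  prod=1, q=1
  prod=2, q=2
  prod=6, q=3
  prod=24, q=4
  prod=120, q=5

Final answer: 120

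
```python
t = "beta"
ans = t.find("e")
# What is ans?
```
Trace:
  t='beta'
  t='beta', ans=1

Final answer: 1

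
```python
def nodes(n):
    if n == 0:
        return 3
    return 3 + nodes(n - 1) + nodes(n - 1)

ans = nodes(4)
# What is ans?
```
Call trace (a repeated sub-call is expanded the first time; later identical calls just restate its return value):
nodes(n=4)
  nodes(n=3)
    nodes(n=2)
      nodes(n=1)
        nodes(n=0)
        -> return 3
        nodes(n=0)
        -> return 3
      -> return 9
      nodes(n=1) -> return 9  (same call as traced above)
    -> return 21
    nodes(n=2) -> return 21  (same call as traced above)
  -> return 45
  nodes(n=3) -> return 45  (same call as traced above)
-> return 93

Final answer: 93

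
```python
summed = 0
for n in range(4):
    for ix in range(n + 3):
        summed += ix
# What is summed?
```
Trace:
  summed=0
  summed=0, n=0, ix=0
  summed=1, n=0, ix=1
  summed=3, n=0, ix=2
  summed=3, n=1, ix=0
  summed=4, n=1, ix=1
  summed=6, n=1, ix=2
  summed=9, n=1, ix=3
  summed=9, n=2, ix=0
  summed=10, n=2, ix=1
  summed=12, n=2, ix=2
  summed=15, n=2, ix=3
  summed=19, n=2, ix=4
  summed=19, n=3, ix=0
  summed=20, n=3, ix=1
  summed=22, n=3, ix=2
  summed=25, n=3, ix=3
  summed=29, n=3, ix=4
  summed=34, n=3, ix=5

Final answer: 34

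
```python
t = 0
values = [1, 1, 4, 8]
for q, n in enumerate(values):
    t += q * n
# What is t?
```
Trace:
  t=0
  t=0, q=0, n=1
  t=1, q=1, n=1
  t=9, q=2, n=4
  t=33, q=3, n=8

Final answer: 33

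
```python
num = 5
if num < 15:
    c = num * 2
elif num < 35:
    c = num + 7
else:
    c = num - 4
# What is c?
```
Trace:
  num=5
  num=5, c=10

Final answer: 10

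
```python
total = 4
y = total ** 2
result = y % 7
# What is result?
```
Trace:
  total=4
  total=4, y=16
  total=4, y=16, result=2

Final answer: 2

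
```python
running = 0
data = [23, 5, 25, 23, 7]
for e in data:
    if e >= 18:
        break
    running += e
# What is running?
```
Trace:
  running=0
  running=0, e=23

Final answer: 0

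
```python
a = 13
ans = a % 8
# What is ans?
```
Trace:
  a=13
  a=13, ans=5

Final answer: 5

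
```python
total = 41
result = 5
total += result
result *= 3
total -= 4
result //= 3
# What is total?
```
Trace:
  total=41
  total=41, result=5
  total=46, result=5
  total=46, result=15
  total=42, result=15
  total=42, result=5

Final answer: 42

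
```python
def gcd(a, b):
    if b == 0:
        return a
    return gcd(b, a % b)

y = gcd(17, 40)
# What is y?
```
Call trace:
gcd(a=17, b=40)
  gcd(a=40, b=17)
    gcd(a=17, b=6)
      gcd(a=6, b=5)
        gcd(a=5, b=1)
          gcd(a=1, b=0)
          -> return 1
        -> return 1
      -> return 1
    -> return 1
  -> return 1
-> return 1

Final answer: 1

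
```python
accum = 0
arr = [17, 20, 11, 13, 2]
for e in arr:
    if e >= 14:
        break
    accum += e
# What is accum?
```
Trace:
  accum=0
  accum=0, e=17

Final answer: 0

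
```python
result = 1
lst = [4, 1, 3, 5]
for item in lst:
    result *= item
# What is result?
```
Trace:
  result=1
  result=4, item=4
  result=4, item=1
  result=12, item=3
  result=60, item=5

Final answer: 60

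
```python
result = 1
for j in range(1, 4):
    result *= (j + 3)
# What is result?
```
Trace:
  result=1
  result=4, j=1
  result=20, j=2
  result=120, j=3

Final answer: 120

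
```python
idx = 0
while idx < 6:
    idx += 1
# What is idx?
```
Trace:
  idx=0
  idx=1
  idx=2
  idx=3
  idx=4
  idx=5
  idx=6

Final answer: 6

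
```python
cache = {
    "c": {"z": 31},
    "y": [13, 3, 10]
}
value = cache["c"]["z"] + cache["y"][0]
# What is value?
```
Trace:
  cache={'c': {'z': 31}, 'y': [13, 3, 10]}
  cache={'c': {'z': 31}, 'y': [13, 3, 10]}, value=44

Final answer: 44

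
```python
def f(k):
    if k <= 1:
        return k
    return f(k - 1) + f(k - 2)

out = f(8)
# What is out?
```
Call trace (a repeated sub-call is expanded the first time; later identical calls just restate its return value):
f(k=8)
  f(k=7)
    f(k=6)
      f(k=5)
        f(k=4)
          f(k=3)
            f(k=2)
              f(k=1)
              -> return 1
              f(k=0)
              -> return 0
            -> return 1
            f(k=1)
            -> return 1
          -> return 2
          f(k=2) -> return 1  (same call as traced above)
        -> return 3
        f(k=3) -> return 2  (same call as traced above)
      -> return 5
      f(k=4) -> return 3  (same call as traced above)
    -> return 8
    f(k=5) -> return 5  (same call as traced above)
  -> return 13
  f(k=6) -> return 8  (same call as traced above)
-> return 21

Final answer: 21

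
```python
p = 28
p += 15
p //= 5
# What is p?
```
Trace:
  p=28
  p=43
  p=8

Final answer: 8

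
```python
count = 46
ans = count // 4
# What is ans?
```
Trace:
  count=46
  count=46, ans=11

Final answer: 11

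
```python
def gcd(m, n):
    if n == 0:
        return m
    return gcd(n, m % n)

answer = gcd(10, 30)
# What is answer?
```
Call trace:
gcd(m=10, n=30)
  gcd(m=30, n=10)
    gcd(m=10, n=0)
    -> return 10
  -> return 10
-> return 10

Final answer: 10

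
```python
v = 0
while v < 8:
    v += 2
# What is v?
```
Trace:
  v=0
  v=2
  v=4
  v=6
  v=8

Final answer: 8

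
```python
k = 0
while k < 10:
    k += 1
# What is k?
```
Trace:
  k=0
  k=1
  k=2
  k=3
  k=4
  k=5
  k=6
  k=7
  k=8
  k=9
  k=10

Final answer: 10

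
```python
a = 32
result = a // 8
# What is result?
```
Trace:
  a=32
  a=32, result=4

Final answer: 4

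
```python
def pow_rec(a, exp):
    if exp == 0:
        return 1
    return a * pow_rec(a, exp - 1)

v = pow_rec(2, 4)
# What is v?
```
Call trace:
pow_rec(a=2, exp=4)
  pow_rec(a=2, exp=3)
    pow_rec(a=2, exp=2)
      pow_rec(a=2, exp=1)
        pow_rec(a=2, exp=0)
        -> return 1
      -> return 2
    -> return 4
  -> return 8
-> return 16

Final answer: 16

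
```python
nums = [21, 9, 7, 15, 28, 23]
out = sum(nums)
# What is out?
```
Trace:
  nums=[21, 9, 7, 15, 28, 23]
  nums=[21, 9, 7, 15, 28, 23], out=103

Final answer: 103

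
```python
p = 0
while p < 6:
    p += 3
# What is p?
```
Trace:
  p=0
  p=3
  p=6

Final answer: 6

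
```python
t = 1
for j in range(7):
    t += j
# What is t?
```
Trace:
  t=1
  t=1, j=0
  t=2, j=1
  t=4, j=2
  t=7, j=3
  t=11, j=4
  t=16, j=5
  t=22, j=6

Final answer: 22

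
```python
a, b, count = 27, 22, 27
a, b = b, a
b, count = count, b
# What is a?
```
Trace:
  a=27, b=22, count=27
  a=22, b=27, count=27
  a=22, b=27, count=27

Final answer: 22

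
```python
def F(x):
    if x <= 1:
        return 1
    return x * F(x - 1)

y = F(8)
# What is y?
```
Call trace:
F(x=8)
  F(x=7)
    F(x=6)
      F(x=5)
        F(x=4)
          F(x=3)
            F(x=2)
              F(x=1)
              -> return 1
            -> return 2
          -> return 6
        -> return 24
      -> return 120
    -> return 720
  -> return 5040
-> return 40320

Final answer: 40320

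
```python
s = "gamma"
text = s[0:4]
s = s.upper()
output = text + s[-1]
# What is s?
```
Trace:
  s='gamma'
  s='gamma', text='gamm'
  s='GAMMA', text='gamm'
  s='GAMMA', text='gamm', output='gammA'

Final answer: 'GAMMA'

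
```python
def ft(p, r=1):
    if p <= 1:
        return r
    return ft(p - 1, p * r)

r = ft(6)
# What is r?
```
Call trace:
ft(p=6, r=1)
  ft(p=5, r=6)
    ft(p=4, r=30)
      ft(p=3, r=120)
        ft(p=2, r=360)
          ft(p=1, r=720)
          -> return 720
        -> return 720
      -> return 720
    -> return 720
  -> return 720
-> return 720

Final answer: 720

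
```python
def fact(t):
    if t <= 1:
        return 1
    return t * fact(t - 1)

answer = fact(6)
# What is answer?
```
Call trace:
fact(t=6)
  fact(t=5)
    fact(t=4)
      fact(t=3)
        fact(t=2)
          fact(t=1)
          -> return 1
        -> return 2
      -> return 6
    -> return 24
  -> return 120
-> return 720

Final answer: 720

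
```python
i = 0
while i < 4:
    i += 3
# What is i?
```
Trace:
  i=0
  i=3
  i=6

Final answer: 6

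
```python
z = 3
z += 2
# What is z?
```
Trace:
  z=3
  z=5

Final answer: 5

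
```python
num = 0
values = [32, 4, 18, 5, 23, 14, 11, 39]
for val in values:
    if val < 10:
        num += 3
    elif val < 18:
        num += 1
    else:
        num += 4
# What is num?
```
Trace:
  num=0
  num=4, val=32
  num=7, val=4
  num=11, val=18
  num=14, val=5
  num=18, val=23
  num=19, val=14
  num=20, val=11
  num=24, val=39

Final answer: 24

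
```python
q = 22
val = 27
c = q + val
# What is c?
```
Trace:
  q=22
  q=22, val=27
  q=22, val=27, c=49

Final answer: 49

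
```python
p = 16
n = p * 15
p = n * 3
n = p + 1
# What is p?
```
Trace:
  p=16
  p=16, n=240
  p=720, n=240
  p=720, n=721

Final answer: 720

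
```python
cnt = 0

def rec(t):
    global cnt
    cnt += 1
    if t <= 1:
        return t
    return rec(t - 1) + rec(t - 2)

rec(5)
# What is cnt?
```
Call trace (a repeated sub-call is expanded the first time; later identical calls just restate its return value):
rec(t=5)
  rec(t=4)
    rec(t=3)
      rec(t=2)
        rec(t=1)
        -> return 1
        rec(t=0)
        -> return 0
      -> return 1
      rec(t=1)
      -> return 1
    -> return 2
    rec(t=2) -> return 1  (same call as traced above)
  -> return 3
  rec(t=3) -> return 2  (same call as traced above)
-> return 5

cnt is incremented once per call, so count the calls in each subtree. Let C(t) = number of calls made by rec(t).
C(0) = C(1) = 1 (base case, no recursion); C(t) = 1 + C(t - 1) + C(t - 2) otherwise.
C(2) = 1 + C(1) + C(0) = 1 + 1 + 1 = 3
C(3) = 1 + C(2) + C(1) = 1 + 3 + 1 = 5
C(4) = 1 + C(3) + C(2) = 1 + 5 + 3 = 9
C(5) = 1 + C(4) + C(3) = 1 + 9 + 5 = 15
cnt = C(5) = 15

Final answer: 15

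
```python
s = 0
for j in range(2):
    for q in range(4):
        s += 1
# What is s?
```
Trace:
  s=0
  s=1, j=0, q=0
  s=2, j=0, q=1
  s=3, j=0, q=2
  s=4, j=0, q=3
  s=5, j=1, q=0
  s=6, j=1, q=1
  s=7, j=1, q=2
  s=8, j=1, q=3

Final answer: 8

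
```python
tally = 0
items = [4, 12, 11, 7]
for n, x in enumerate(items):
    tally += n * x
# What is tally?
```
Trace:
  tally=0
  tally=0, n=0, x=4
  tally=12, n=1, x=12
  tally=34, n=2, x=11
  tally=55, n=3, x=7

Final answer: 55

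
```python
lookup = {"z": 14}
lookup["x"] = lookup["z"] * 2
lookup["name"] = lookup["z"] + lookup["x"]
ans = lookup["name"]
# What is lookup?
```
Trace:
  lookup={'z': 14}
  lookup={'z': 14, 'x': 28}
  lookup={'z': 14, 'x': 28, 'name': 42}
  lookup={'z': 14, 'x': 28, 'name': 42}, ans=42

Final answer: {'z': 14, 'x': 28, 'name': 42}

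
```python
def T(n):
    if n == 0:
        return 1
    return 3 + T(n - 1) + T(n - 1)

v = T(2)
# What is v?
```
Call trace (a repeated sub-call is expanded the first time; later identical calls just restate its return value):
T(n=2)
  T(n=1)
    T(n=0)
    -> return 1
    T(n=0)
    -> return 1
  -> return 5
  T(n=1) -> return 5  (same call as traced above)
-> return 13

Final answer: 13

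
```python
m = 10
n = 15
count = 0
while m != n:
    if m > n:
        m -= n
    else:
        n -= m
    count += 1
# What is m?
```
Trace:
  m=10
  m=10, n=15
  m=10, n=15, count=0
  m=10, n=5, count=1
  m=5, n=5, count=2

Final answer: 5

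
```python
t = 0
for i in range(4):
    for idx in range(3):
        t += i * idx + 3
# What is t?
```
Trace:
  t=0
  t=3, i=0, idx=0
  t=6, i=0, idx=1
  t=9, i=0, idx=2
  t=12, i=1, idx=0
  t=16, i=1, idx=1
  t=21, i=1, idx=2
  t=24, i=2, idx=0
  t=29, i=2, idx=1
  t=36, i=2, idx=2
  t=39, i=3, idx=0
  t=45, i=3, idx=1
  t=54, i=3, idx=2

Final answer: 54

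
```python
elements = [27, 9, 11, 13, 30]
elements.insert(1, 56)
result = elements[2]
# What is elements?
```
Trace:
  elements=[27, 9, 11, 13, 30]
  elements=[27, 56, 9, 11, 13, 30]
  elements=[27, 56, 9, 11, 13, 30], result=9

Final answer: [27, 56, 9, 11, 13, 30]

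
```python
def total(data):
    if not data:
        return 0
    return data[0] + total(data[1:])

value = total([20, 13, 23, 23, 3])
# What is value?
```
Call trace:
total(data=[20, 13, 23, 23, 3])
  total(data=[13, 23, 23, 3])
    total(data=[23, 23, 3])
      total(data=[23, 3])
        total(data=[3])
          total(data=[])
          -> return 0
        -> return 3
      -> return 26
    -> return 49
  -> return 62
-> return 82

Final answer: 82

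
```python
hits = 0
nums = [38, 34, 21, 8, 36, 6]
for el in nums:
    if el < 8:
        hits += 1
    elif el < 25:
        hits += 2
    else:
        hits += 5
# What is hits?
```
Trace:
  hits=0
  hits=5, el=38
  hits=10, el=34
  hits=12, el=21
  hits=14, el=8
  hits=19, el=36
  hits=20, el=6

Final answer: 20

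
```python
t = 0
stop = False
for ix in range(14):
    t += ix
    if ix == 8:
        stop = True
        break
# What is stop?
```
Trace:
  t=0
  t=0, stop=False
  t=0, stop=False, ix=0
  t=1, stop=False, ix=1
  t=3, stop=False, ix=2
  t=6, stop=False, ix=3
  t=10, stop=False, ix=4
  t=15, stop=False, ix=5
  t=21, stop=False, ix=6
  t=28, stop=False, ix=7
  t=36, stop=True, ix=8

Final answer: True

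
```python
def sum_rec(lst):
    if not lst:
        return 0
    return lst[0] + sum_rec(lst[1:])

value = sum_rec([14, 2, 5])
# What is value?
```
Call trace:
sum_rec(lst=[14, 2, 5])
  sum_rec(lst=[2, 5])
    sum_rec(lst=[5])
      sum_rec(lst=[])
      -> return 0
    -> return 5
  -> return 7
-> return 21

Final answer: 21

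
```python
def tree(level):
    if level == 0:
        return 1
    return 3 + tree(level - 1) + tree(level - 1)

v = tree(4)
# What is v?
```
Call trace (a repeated sub-call is expanded the first time; later identical calls just restate its return value):
tree(level=4)
  tree(level=3)
    tree(level=2)
      tree(level=1)
        tree(level=0)
        -> return 1
        tree(level=0)
        -> return 1
      -> return 5
      tree(level=1) -> return 5  (same call as traced above)
    -> return 13
    tree(level=2) -> return 13  (same call as traced above)
  -> return 29
  tree(level=3) -> return 29  (same call as traced above)
-> return 61

Final answer: 61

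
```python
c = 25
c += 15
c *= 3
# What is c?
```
Trace:
  c=25
  c=40
  c=120

Final answer: 120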